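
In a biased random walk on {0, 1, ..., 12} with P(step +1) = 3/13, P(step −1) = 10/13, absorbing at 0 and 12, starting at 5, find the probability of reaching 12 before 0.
P(hit 12 before 0) = (1 − (10/3)^5) / (1 − (10/3)^12) = 31166937/142857066937

Let u_k denote P(reach 12 before 0 | start at k). Boundary: u_0 = 0, u_12 = 1. Recurrence: u_k = 3/13·u_{k+1} + 10/13·u_{k-1} for 1 ≤ k ≤ 11. Try u_k = A + B·r^k with r = q/p = (10/13)/(3/13) = 10/3. Substitution satisfies the recurrence; boundary conditions give:
  u_k = (1 − r^k) / (1 − r^N) = (1 − (10/3)^5) / (1 − (10/3)^12) = 31166937/142857066937.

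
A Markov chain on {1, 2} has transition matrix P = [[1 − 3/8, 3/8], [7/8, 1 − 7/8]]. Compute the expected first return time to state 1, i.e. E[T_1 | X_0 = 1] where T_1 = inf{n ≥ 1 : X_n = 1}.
E[T_1 | X_0 = 1] = 1/π_1 = 10/7

For an irreducible recurrent Markov chain with stationary distribution π, E[T_i | X_0 = i] = 1/π_i (Kac's formula). Here π_1 = (7/8)/(3/8 + 7/8) = (7/8)/(5/4) = 7/10, so E[T_1 | X_0 = 1] = 1/π_1 = (3/8 + 7/8)/(7/8) = (5/4)/(7/8) = 10/7.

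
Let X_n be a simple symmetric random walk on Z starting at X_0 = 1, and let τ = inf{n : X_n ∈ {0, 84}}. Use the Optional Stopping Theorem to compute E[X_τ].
E[X_τ] = 1

X_n is a martingale and τ is a bounded-mean stopping time (indeed τ is finite a.s. with bounded expectation since the walk is in a bounded region). By the OST, E[X_τ] = E[X_0] = 1. Equivalently: E[X_τ] = 84 · P(hit 84 first) + 0 · P(hit 0 first) = 84 · (1/84) = 1.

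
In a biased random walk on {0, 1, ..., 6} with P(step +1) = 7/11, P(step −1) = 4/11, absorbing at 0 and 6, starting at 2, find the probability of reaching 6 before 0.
P(hit 6 before 0) = (1 − (4/7)^2) / (1 − (4/7)^6) = 2401/3441

Let u_k denote P(reach 6 before 0 | start at k). Boundary: u_0 = 0, u_6 = 1. Recurrence: u_k = 7/11·u_{k+1} + 4/11·u_{k-1} for 1 ≤ k ≤ 5. Try u_k = A + B·r^k with r = q/p = (4/11)/(7/11) = 4/7. Substitution satisfies the recurrence; boundary conditions give:
  u_k = (1 − r^k) / (1 − r^N) = (1 − (4/7)^2) / (1 − (4/7)^6) = 2401/3441.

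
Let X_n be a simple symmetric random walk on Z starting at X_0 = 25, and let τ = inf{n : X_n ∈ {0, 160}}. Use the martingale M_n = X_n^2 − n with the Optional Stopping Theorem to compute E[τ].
E[τ] = 3375

M_n = X_n^2 − n is a martingale (since E[X_{n+1}^2 | F_n] = X_n^2 + 1). By OST (τ has finite mean in a bounded region), E[M_τ] = E[M_0] = X_0^2 − 0 = 25^2 = 625. Also E[M_τ] = E[X_τ^2] − E[τ]. The walk exits at 0 or 160, with P(hit 160 first) = 25/160, so E[X_τ^2] = 160^2 · 25/160 + 0 = 4000. Thus E[τ] = E[X_τ^2] − E[M_τ] = 4000 − 625 = 3375 = 25(160 − 25) = 3375.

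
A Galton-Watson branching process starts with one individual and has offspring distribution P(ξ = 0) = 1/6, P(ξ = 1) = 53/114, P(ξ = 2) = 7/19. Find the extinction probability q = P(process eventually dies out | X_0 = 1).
q = 19/42

The pgf is f(s) = 1/6 + 53/114·s + 7/19·s². The extinction probability q is the smallest fixed point of f in [0, 1]. Setting s = f(s):
  7/19·s² + (53/114 − 1)·s + 1/6 = 0
  7/19·s² − (1/6 + 7/19)·s + 1/6 = 0
which factors as (s − 1)·(7/19·s − 1/6) = 0, giving roots s = 1 and s = (1/6)/(7/19) = 19/42.
Mean offspring μ = 53/114 + 2·7/19 = 137/114 > 1 (supercritical), so q < 1. The extinction probability is the smaller root: q = (1/6)/(7/19) = 19/42.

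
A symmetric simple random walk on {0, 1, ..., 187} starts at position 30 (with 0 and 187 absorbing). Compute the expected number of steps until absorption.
E[τ | X_0 = 30] = 4710

Let v_k = E[τ | X_0 = k]. Boundary: v_0 = v_187 = 0. Recurrence: v_k = 1 + (v_{k-1} + v_{k+1})/2 for 1 ≤ k ≤ 186. The particular solution to v_k − (v_{k-1} + v_{k+1})/2 = 1 is v_k = −k^2. Adding homogeneous solution A + B k and matching boundaries gives v_k = k (187 − k). Substituting k = 30: v_30 = 30 · 157 = 4710.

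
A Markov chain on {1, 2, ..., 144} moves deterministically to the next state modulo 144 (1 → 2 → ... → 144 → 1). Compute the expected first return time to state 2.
E[T_2 | X_0 = 2] = 144

The chain cycles deterministically, so starting at state 2 it returns in exactly 144 steps. Equivalently, the stationary distribution is uniform π_j = 1/144 for every state j, so by Kac's formula E[T_2] = 1/π_2 = 144.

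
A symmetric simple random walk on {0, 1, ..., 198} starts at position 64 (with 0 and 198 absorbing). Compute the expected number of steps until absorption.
E[τ | X_0 = 64] = 8576

Let v_k = E[τ | X_0 = k]. Boundary: v_0 = v_198 = 0. Recurrence: v_k = 1 + (v_{k-1} + v_{k+1})/2 for 1 ≤ k ≤ 197. The particular solution to v_k − (v_{k-1} + v_{k+1})/2 = 1 is v_k = −k^2. Adding homogeneous solution A + B k and matching boundaries gives v_k = k (198 − k). Substituting k = 64: v_64 = 64 · 134 = 8576.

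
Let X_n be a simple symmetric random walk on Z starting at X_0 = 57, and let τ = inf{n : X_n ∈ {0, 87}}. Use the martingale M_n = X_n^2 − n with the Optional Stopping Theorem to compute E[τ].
E[τ] = 1710

M_n = X_n^2 − n is a martingale (since E[X_{n+1}^2 | F_n] = X_n^2 + 1). By OST (τ has finite mean in a bounded region), E[M_τ] = E[M_0] = X_0^2 − 0 = 57^2 = 3249. Also E[M_τ] = E[X_τ^2] − E[τ]. The walk exits at 0 or 87, with P(hit 87 first) = 57/87, so E[X_τ^2] = 87^2 · 57/87 + 0 = 4959. Thus E[τ] = E[X_τ^2] − E[M_τ] = 4959 − 3249 = 1710 = 57(87 − 57) = 1710.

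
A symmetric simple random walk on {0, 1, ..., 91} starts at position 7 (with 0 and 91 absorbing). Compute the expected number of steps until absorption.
E[τ | X_0 = 7] = 588

Let v_k = E[τ | X_0 = k]. Boundary: v_0 = v_91 = 0. Recurrence: v_k = 1 + (v_{k-1} + v_{k+1})/2 for 1 ≤ k ≤ 90. The particular solution to v_k − (v_{k-1} + v_{k+1})/2 = 1 is v_k = −k^2. Adding homogeneous solution A + B k and matching boundaries gives v_k = k (91 − k). Substituting k = 7: v_7 = 7 · 84 = 588.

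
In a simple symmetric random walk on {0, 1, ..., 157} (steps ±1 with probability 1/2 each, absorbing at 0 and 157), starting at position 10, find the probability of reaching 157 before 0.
P(hit 157 before 0) = 10/157

Let u_k = P(hit 157 before 0 | start at k). Then u_0 = 0, u_157 = 1, and u_k = u_{k-1}/2 + u_{k+1}/2 for 1 ≤ k ≤ 156. This harmonic recurrence is solved by u_k = k/157, giving u_10 = 10/157.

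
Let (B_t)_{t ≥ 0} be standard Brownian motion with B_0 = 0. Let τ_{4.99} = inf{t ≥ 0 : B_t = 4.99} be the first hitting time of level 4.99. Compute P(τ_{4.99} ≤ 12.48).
P(τ_{4.99} ≤ 12.48) = 2(1 − Φ(4.99/√12.48)) = 2(1 − Φ(1.4125)) ≈ 0.1578

By the reflection principle for standard BM, P(τ_b ≤ t) = 2 · P(B_t ≥ b). Since B_t ~ N(0, t), P(B_t ≥ 4.99) = 1 − Φ(4.99/√t) = 1 − Φ(4.99/√12.48) = 1 − Φ(1.4125) ≈ 0.07890. Doubling: P(τ_{4.99} ≤ 12.48) ≈ 2 · 0.07890 = 0.15780 ≈ 0.1578.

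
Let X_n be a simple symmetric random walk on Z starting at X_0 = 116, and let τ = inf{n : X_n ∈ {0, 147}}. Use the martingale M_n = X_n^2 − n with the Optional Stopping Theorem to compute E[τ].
E[τ] = 3596

M_n = X_n^2 − n is a martingale (since E[X_{n+1}^2 | F_n] = X_n^2 + 1). By OST (τ has finite mean in a bounded region), E[M_τ] = E[M_0] = X_0^2 − 0 = 116^2 = 13456. Also E[M_τ] = E[X_τ^2] − E[τ]. The walk exits at 0 or 147, with P(hit 147 first) = 116/147, so E[X_τ^2] = 147^2 · 116/147 + 0 = 17052. Thus E[τ] = E[X_τ^2] − E[M_τ] = 17052 − 13456 = 3596 = 116(147 − 116) = 3596.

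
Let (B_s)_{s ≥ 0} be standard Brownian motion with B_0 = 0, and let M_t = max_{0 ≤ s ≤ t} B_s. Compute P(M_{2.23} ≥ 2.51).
P(M_{2.23} ≥ 2.51) = 2·P(B_{2.23} ≥ 2.51) = 2(1 − Φ(2.51/√2.23)) ≈ 0.0928

By the reflection principle for Brownian motion, P(M_t ≥ a) = 2 · P(B_t ≥ a) for a ≥ 0. Since B_t ~ N(0, t), P(B_t ≥ 2.51) = 1 − Φ(2.51/√t) = 1 − Φ(2.51/√2.23) = 1 − Φ(1.6808). So
  P(M_{2.23} ≥ 2.51) = 2(1 − Φ(1.6808)) ≈ 0.0928.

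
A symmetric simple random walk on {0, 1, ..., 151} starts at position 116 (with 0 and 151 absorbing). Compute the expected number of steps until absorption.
E[τ | X_0 = 116] = 4060

Let v_k = E[τ | X_0 = k]. Boundary: v_0 = v_151 = 0. Recurrence: v_k = 1 + (v_{k-1} + v_{k+1})/2 for 1 ≤ k ≤ 150. The particular solution to v_k − (v_{k-1} + v_{k+1})/2 = 1 is v_k = −k^2. Adding homogeneous solution A + B k and matching boundaries gives v_k = k (151 − k). Substituting k = 116: v_116 = 116 · 35 = 4060.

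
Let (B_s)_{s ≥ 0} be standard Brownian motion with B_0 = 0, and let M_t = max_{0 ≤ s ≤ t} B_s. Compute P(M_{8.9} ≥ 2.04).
P(M_{8.9} ≥ 2.04) = 2·P(B_{8.9} ≥ 2.04) = 2(1 − Φ(2.04/√8.9)) ≈ 0.4941

By the reflection principle for Brownian motion, P(M_t ≥ a) = 2 · P(B_t ≥ a) for a ≥ 0. Since B_t ~ N(0, t), P(B_t ≥ 2.04) = 1 − Φ(2.04/√t) = 1 − Φ(2.04/√8.9) = 1 − Φ(0.6838). So
  P(M_{8.9} ≥ 2.04) = 2(1 − Φ(0.6838)) ≈ 0.4941.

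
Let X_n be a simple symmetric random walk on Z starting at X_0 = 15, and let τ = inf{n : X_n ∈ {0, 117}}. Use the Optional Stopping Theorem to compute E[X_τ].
E[X_τ] = 15

X_n is a martingale and τ is a bounded-mean stopping time (indeed τ is finite a.s. with bounded expectation since the walk is in a bounded region). By the OST, E[X_τ] = E[X_0] = 15. Equivalently: E[X_τ] = 117 · P(hit 117 first) + 0 · P(hit 0 first) = 117 · (15/117) = 15.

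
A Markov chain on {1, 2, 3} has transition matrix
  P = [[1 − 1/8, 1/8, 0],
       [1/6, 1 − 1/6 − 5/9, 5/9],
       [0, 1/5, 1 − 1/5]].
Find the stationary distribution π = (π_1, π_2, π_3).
π = (6/23, 9/46, 25/46)

This is a birth-death chain on three states, which satisfies detailed balance: π_1 · P_{12} = π_2 · P_{21} and π_2 · P_{23} = π_3 · P_{32}.
From π_1 · 1/8 = π_2 · 1/6: π_2/π_1 = (1/8)/(1/6) = 3/4.
From π_2 · 5/9 = π_3 · 1/5: π_3/π_2 = (5/9)/(1/5) = 25/9.
Take π_1 proportional to 1; then unnormalized π = (1, 3/4, 25/12). Normalize by dividing by the sum 23/6:
  π = (6/23, 9/46, 25/46).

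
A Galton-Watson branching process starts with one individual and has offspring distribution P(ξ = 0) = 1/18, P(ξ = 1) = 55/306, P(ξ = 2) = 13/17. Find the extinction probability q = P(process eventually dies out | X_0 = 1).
q = 17/234

The pgf is f(s) = 1/18 + 55/306·s + 13/17·s². The extinction probability q is the smallest fixed point of f in [0, 1]. Setting s = f(s):
  13/17·s² + (55/306 − 1)·s + 1/18 = 0
  13/17·s² − (1/18 + 13/17)·s + 1/18 = 0
which factors as (s − 1)·(13/17·s − 1/18) = 0, giving roots s = 1 and s = (1/18)/(13/17) = 17/234.
Mean offspring μ = 55/306 + 2·13/17 = 523/306 > 1 (supercritical), so q < 1. The extinction probability is the smaller root: q = (1/18)/(13/17) = 17/234.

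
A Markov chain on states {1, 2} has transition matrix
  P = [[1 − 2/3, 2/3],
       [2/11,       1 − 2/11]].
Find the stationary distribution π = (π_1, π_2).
π_1 = 3/14, π_2 = 11/14

Solve πP = π with π_1 + π_2 = 1. From πP = π: π_1 · (1 − 2/3) + π_2 · 2/11 = π_1 ⇒ π_2 · 2/11 = π_1 · 2/3 ⇒ π_2/π_1 = (2/3)/(2/11) = 11/3. Together with π_1 + π_2 = 1:
  π_1 = (2/11)/(2/3 + 2/11) = (2/11)/(28/33) = 3/14,
  π_2 = (2/3)/(2/3 + 2/11) = (2/3)/(28/33) = 11/14.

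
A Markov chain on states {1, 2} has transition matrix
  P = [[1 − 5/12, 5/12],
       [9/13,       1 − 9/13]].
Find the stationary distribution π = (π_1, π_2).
π_1 = 108/173, π_2 = 65/173

Solve πP = π with π_1 + π_2 = 1. From πP = π: π_1 · (1 − 5/12) + π_2 · 9/13 = π_1 ⇒ π_2 · 9/13 = π_1 · 5/12 ⇒ π_2/π_1 = (5/12)/(9/13) = 65/108. Together with π_1 + π_2 = 1:
  π_1 = (9/13)/(5/12 + 9/13) = (9/13)/(173/156) = 108/173,
  π_2 = (5/12)/(5/12 + 9/13) = (5/12)/(173/156) = 65/173.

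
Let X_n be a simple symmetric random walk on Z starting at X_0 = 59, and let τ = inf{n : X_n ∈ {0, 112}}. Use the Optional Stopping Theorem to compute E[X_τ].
E[X_τ] = 59

X_n is a martingale and τ is a bounded-mean stopping time (indeed τ is finite a.s. with bounded expectation since the walk is in a bounded region). By the OST, E[X_τ] = E[X_0] = 59. Equivalently: E[X_τ] = 112 · P(hit 112 first) + 0 · P(hit 0 first) = 112 · (59/112) = 59.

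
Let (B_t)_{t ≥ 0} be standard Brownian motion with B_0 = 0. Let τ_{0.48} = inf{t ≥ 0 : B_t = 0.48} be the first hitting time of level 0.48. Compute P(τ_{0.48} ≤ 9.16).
P(τ_{0.48} ≤ 9.16) = 2(1 − Φ(0.48/√9.16)) = 2(1 − Φ(0.1586)) ≈ 0.8740

By the reflection principle for standard BM, P(τ_b ≤ t) = 2 · P(B_t ≥ b). Since B_t ~ N(0, t), P(B_t ≥ 0.48) = 1 − Φ(0.48/√t) = 1 − Φ(0.48/√9.16) = 1 − Φ(0.1586) ≈ 0.43699. Doubling: P(τ_{0.48} ≤ 9.16) ≈ 2 · 0.43699 = 0.87398 ≈ 0.8740.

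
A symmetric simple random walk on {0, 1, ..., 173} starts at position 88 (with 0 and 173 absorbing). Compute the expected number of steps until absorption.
E[τ | X_0 = 88] = 7480

Let v_k = E[τ | X_0 = k]. Boundary: v_0 = v_173 = 0. Recurrence: v_k = 1 + (v_{k-1} + v_{k+1})/2 for 1 ≤ k ≤ 172. The particular solution to v_k − (v_{k-1} + v_{k+1})/2 = 1 is v_k = −k^2. Adding homogeneous solution A + B k and matching boundaries gives v_k = k (173 − k). Substituting k = 88: v_88 = 88 · 85 = 7480.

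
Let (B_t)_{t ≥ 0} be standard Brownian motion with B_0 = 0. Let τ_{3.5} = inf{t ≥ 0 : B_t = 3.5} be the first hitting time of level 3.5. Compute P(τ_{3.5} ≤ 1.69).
P(τ_{3.5} ≤ 1.69) = 2(1 − Φ(3.5/√1.69)) = 2(1 − Φ(2.6923)) ≈ 0.0071

By the reflection principle for standard BM, P(τ_b ≤ t) = 2 · P(B_t ≥ b). Since B_t ~ N(0, t), P(B_t ≥ 3.5) = 1 − Φ(3.5/√t) = 1 − Φ(3.5/√1.69) = 1 − Φ(2.6923) ≈ 0.00355. Doubling: P(τ_{3.5} ≤ 1.69) ≈ 2 · 0.00355 = 0.00710 ≈ 0.0071.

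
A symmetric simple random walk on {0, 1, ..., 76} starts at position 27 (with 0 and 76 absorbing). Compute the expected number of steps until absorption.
E[τ | X_0 = 27] = 1323

Let v_k = E[τ | X_0 = k]. Boundary: v_0 = v_76 = 0. Recurrence: v_k = 1 + (v_{k-1} + v_{k+1})/2 for 1 ≤ k ≤ 75. The particular solution to v_k − (v_{k-1} + v_{k+1})/2 = 1 is v_k = −k^2. Adding homogeneous solution A + B k and matching boundaries gives v_k = k (76 − k). Substituting k = 27: v_27 = 27 · 49 = 1323.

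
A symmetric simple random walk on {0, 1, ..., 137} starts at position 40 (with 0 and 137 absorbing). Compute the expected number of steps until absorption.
E[τ | X_0 = 40] = 3880

Let v_k = E[τ | X_0 = k]. Boundary: v_0 = v_137 = 0. Recurrence: v_k = 1 + (v_{k-1} + v_{k+1})/2 for 1 ≤ k ≤ 136. The particular solution to v_k − (v_{k-1} + v_{k+1})/2 = 1 is v_k = −k^2. Adding homogeneous solution A + B k and matching boundaries gives v_k = k (137 − k). Substituting k = 40: v_40 = 40 · 97 = 3880.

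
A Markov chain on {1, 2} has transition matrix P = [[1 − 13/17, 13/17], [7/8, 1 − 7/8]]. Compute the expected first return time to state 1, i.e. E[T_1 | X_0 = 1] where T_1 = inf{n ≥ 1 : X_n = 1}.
E[T_1 | X_0 = 1] = 1/π_1 = 223/119

For an irreducible recurrent Markov chain with stationary distribution π, E[T_i | X_0 = i] = 1/π_i (Kac's formula). Here π_1 = (7/8)/(13/17 + 7/8) = (7/8)/(223/136) = 119/223, so E[T_1 | X_0 = 1] = 1/π_1 = (13/17 + 7/8)/(7/8) = (223/136)/(7/8) = 223/119.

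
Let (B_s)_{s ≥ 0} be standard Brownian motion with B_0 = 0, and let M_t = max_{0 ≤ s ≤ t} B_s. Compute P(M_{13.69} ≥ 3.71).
P(M_{13.69} ≥ 3.71) = 2·P(B_{13.69} ≥ 3.71) = 2(1 − Φ(3.71/√13.69)) ≈ 0.3160

By the reflection principle for Brownian motion, P(M_t ≥ a) = 2 · P(B_t ≥ a) for a ≥ 0. Since B_t ~ N(0, t), P(B_t ≥ 3.71) = 1 − Φ(3.71/√t) = 1 − Φ(3.71/√13.69) = 1 − Φ(1.0027). So
  P(M_{13.69} ≥ 3.71) = 2(1 − Φ(1.0027)) ≈ 0.3160.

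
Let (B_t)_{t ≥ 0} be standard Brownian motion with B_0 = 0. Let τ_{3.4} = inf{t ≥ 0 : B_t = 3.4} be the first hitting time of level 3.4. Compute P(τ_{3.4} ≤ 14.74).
P(τ_{3.4} ≤ 14.74) = 2(1 − Φ(3.4/√14.74)) = 2(1 − Φ(0.8856)) ≈ 0.3758

By the reflection principle for standard BM, P(τ_b ≤ t) = 2 · P(B_t ≥ b). Since B_t ~ N(0, t), P(B_t ≥ 3.4) = 1 − Φ(3.4/√t) = 1 − Φ(3.4/√14.74) = 1 − Φ(0.8856) ≈ 0.18792. Doubling: P(τ_{3.4} ≤ 14.74) ≈ 2 · 0.18792 = 0.37584 ≈ 0.3758.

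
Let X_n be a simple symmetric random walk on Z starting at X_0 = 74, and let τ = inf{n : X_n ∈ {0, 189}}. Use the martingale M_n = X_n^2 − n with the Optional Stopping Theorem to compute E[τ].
E[τ] = 8510

M_n = X_n^2 − n is a martingale (since E[X_{n+1}^2 | F_n] = X_n^2 + 1). By OST (τ has finite mean in a bounded region), E[M_τ] = E[M_0] = X_0^2 − 0 = 74^2 = 5476. Also E[M_τ] = E[X_τ^2] − E[τ]. The walk exits at 0 or 189, with P(hit 189 first) = 74/189, so E[X_τ^2] = 189^2 · 74/189 + 0 = 13986. Thus E[τ] = E[X_τ^2] − E[M_τ] = 13986 − 5476 = 8510 = 74(189 − 74) = 8510.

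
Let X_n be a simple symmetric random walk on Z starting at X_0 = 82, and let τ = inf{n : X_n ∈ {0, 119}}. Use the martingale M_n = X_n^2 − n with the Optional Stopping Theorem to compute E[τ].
E[τ] = 3034

M_n = X_n^2 − n is a martingale (since E[X_{n+1}^2 | F_n] = X_n^2 + 1). By OST (τ has finite mean in a bounded region), E[M_τ] = E[M_0] = X_0^2 − 0 = 82^2 = 6724. Also E[M_τ] = E[X_τ^2] − E[τ]. The walk exits at 0 or 119, with P(hit 119 first) = 82/119, so E[X_τ^2] = 119^2 · 82/119 + 0 = 9758. Thus E[τ] = E[X_τ^2] − E[M_τ] = 9758 − 6724 = 3034 = 82(119 − 82) = 3034.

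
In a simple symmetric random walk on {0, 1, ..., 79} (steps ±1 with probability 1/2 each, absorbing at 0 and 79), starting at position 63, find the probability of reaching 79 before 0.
P(hit 79 before 0) = 63/79

Let u_k = P(hit 79 before 0 | start at k). Then u_0 = 0, u_79 = 1, and u_k = u_{k-1}/2 + u_{k+1}/2 for 1 ≤ k ≤ 78. This harmonic recurrence is solved by u_k = k/79, giving u_63 = 63/79.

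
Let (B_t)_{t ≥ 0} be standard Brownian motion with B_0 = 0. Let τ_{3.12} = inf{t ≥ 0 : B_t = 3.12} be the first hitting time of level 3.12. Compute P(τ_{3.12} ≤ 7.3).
P(τ_{3.12} ≤ 7.3) = 2(1 − Φ(3.12/√7.3)) = 2(1 − Φ(1.1548)) ≈ 0.2482

By the reflection principle for standard BM, P(τ_b ≤ t) = 2 · P(B_t ≥ b). Since B_t ~ N(0, t), P(B_t ≥ 3.12) = 1 − Φ(3.12/√t) = 1 − Φ(3.12/√7.3) = 1 − Φ(1.1548) ≈ 0.12409. Doubling: P(τ_{3.12} ≤ 7.3) ≈ 2 · 0.12409 = 0.24818 ≈ 0.2482.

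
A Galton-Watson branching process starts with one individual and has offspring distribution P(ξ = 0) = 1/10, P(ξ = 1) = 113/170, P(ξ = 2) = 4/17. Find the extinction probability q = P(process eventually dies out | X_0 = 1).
q = 17/40

The pgf is f(s) = 1/10 + 113/170·s + 4/17·s². The extinction probability q is the smallest fixed point of f in [0, 1]. Setting s = f(s):
  4/17·s² + (113/170 − 1)·s + 1/10 = 0
  4/17·s² − (1/10 + 4/17)·s + 1/10 = 0
which factors as (s − 1)·(4/17·s − 1/10) = 0, giving roots s = 1 and s = (1/10)/(4/17) = 17/40.
Mean offspring μ = 113/170 + 2·4/17 = 193/170 > 1 (supercritical), so q < 1. The extinction probability is the smaller root: q = (1/10)/(4/17) = 17/40.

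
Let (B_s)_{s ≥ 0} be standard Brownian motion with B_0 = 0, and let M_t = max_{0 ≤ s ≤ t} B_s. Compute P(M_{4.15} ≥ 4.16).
P(M_{4.15} ≥ 4.16) = 2·P(B_{4.15} ≥ 4.16) = 2(1 − Φ(4.16/√4.15)) ≈ 0.0411

By the reflection principle for Brownian motion, P(M_t ≥ a) = 2 · P(B_t ≥ a) for a ≥ 0. Since B_t ~ N(0, t), P(B_t ≥ 4.16) = 1 − Φ(4.16/√t) = 1 − Φ(4.16/√4.15) = 1 − Φ(2.0421). So
  P(M_{4.15} ≥ 4.16) = 2(1 − Φ(2.0421)) ≈ 0.0411.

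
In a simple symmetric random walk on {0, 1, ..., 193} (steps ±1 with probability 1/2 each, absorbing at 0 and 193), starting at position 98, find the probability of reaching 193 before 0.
P(hit 193 before 0) = 98/193

Let u_k = P(hit 193 before 0 | start at k). Then u_0 = 0, u_193 = 1, and u_k = u_{k-1}/2 + u_{k+1}/2 for 1 ≤ k ≤ 192. This harmonic recurrence is solved by u_k = k/193, giving u_98 = 98/193.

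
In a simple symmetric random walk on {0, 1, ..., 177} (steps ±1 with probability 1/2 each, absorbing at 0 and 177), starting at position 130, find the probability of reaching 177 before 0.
P(hit 177 before 0) = 130/177

Let u_k = P(hit 177 before 0 | start at k). Then u_0 = 0, u_177 = 1, and u_k = u_{k-1}/2 + u_{k+1}/2 for 1 ≤ k ≤ 176. This harmonic recurrence is solved by u_k = k/177, giving u_130 = 130/177.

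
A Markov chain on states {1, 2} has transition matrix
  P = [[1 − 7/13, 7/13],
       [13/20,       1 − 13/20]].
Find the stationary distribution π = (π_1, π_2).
π_1 = 169/309, π_2 = 140/309

Solve πP = π with π_1 + π_2 = 1. From πP = π: π_1 · (1 − 7/13) + π_2 · 13/20 = π_1 ⇒ π_2 · 13/20 = π_1 · 7/13 ⇒ π_2/π_1 = (7/13)/(13/20) = 140/169. Together with π_1 + π_2 = 1:
  π_1 = (13/20)/(7/13 + 13/20) = (13/20)/(309/260) = 169/309,
  π_2 = (7/13)/(7/13 + 13/20) = (7/13)/(309/260) = 140/309.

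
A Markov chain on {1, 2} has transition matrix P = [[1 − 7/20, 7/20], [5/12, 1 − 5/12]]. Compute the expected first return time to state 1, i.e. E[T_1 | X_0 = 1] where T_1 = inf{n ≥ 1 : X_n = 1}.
E[T_1 | X_0 = 1] = 1/π_1 = 46/25

For an irreducible recurrent Markov chain with stationary distribution π, E[T_i | X_0 = i] = 1/π_i (Kac's formula). Here π_1 = (5/12)/(7/20 + 5/12) = (5/12)/(23/30) = 25/46, so E[T_1 | X_0 = 1] = 1/π_1 = (7/20 + 5/12)/(5/12) = (23/30)/(5/12) = 46/25.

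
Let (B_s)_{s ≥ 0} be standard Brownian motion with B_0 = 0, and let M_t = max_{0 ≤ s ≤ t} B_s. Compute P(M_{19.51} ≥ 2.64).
P(M_{19.51} ≥ 2.64) = 2·P(B_{19.51} ≥ 2.64) = 2(1 − Φ(2.64/√19.51)) ≈ 0.5500

By the reflection principle for Brownian motion, P(M_t ≥ a) = 2 · P(B_t ≥ a) for a ≥ 0. Since B_t ~ N(0, t), P(B_t ≥ 2.64) = 1 − Φ(2.64/√t) = 1 − Φ(2.64/√19.51) = 1 − Φ(0.5977). So
  P(M_{19.51} ≥ 2.64) = 2(1 − Φ(0.5977)) ≈ 0.5500.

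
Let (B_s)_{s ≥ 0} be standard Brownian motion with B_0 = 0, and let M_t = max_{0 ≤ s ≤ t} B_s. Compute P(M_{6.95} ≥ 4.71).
P(M_{6.95} ≥ 4.71) = 2·P(B_{6.95} ≥ 4.71) = 2(1 − Φ(4.71/√6.95)) ≈ 0.0740

By the reflection principle for Brownian motion, P(M_t ≥ a) = 2 · P(B_t ≥ a) for a ≥ 0. Since B_t ~ N(0, t), P(B_t ≥ 4.71) = 1 − Φ(4.71/√t) = 1 − Φ(4.71/√6.95) = 1 − Φ(1.7866). So
  P(M_{6.95} ≥ 4.71) = 2(1 − Φ(1.7866)) ≈ 0.0740.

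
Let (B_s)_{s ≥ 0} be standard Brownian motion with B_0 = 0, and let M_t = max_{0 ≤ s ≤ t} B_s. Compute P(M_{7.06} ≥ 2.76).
P(M_{7.06} ≥ 2.76) = 2·P(B_{7.06} ≥ 2.76) = 2(1 − Φ(2.76/√7.06)) ≈ 0.2989

By the reflection principle for Brownian motion, P(M_t ≥ a) = 2 · P(B_t ≥ a) for a ≥ 0. Since B_t ~ N(0, t), P(B_t ≥ 2.76) = 1 − Φ(2.76/√t) = 1 − Φ(2.76/√7.06) = 1 − Φ(1.0387). So
  P(M_{7.06} ≥ 2.76) = 2(1 − Φ(1.0387)) ≈ 0.2989.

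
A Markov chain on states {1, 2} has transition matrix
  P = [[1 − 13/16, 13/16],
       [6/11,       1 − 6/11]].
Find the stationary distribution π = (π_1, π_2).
π_1 = 96/239, π_2 = 143/239

Solve πP = π with π_1 + π_2 = 1. From πP = π: π_1 · (1 − 13/16) + π_2 · 6/11 = π_1 ⇒ π_2 · 6/11 = π_1 · 13/16 ⇒ π_2/π_1 = (13/16)/(6/11) = 143/96. Together with π_1 + π_2 = 1:
  π_1 = (6/11)/(13/16 + 6/11) = (6/11)/(239/176) = 96/239,
  π_2 = (13/16)/(13/16 + 6/11) = (13/16)/(239/176) = 143/239.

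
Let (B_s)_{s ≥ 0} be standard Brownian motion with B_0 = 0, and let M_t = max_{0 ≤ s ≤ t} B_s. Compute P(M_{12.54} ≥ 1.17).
P(M_{12.54} ≥ 1.17) = 2·P(B_{12.54} ≥ 1.17) = 2(1 − Φ(1.17/√12.54)) ≈ 0.7411

By the reflection principle for Brownian motion, P(M_t ≥ a) = 2 · P(B_t ≥ a) for a ≥ 0. Since B_t ~ N(0, t), P(B_t ≥ 1.17) = 1 − Φ(1.17/√t) = 1 − Φ(1.17/√12.54) = 1 − Φ(0.3304). So
  P(M_{12.54} ≥ 1.17) = 2(1 − Φ(0.3304)) ≈ 0.7411.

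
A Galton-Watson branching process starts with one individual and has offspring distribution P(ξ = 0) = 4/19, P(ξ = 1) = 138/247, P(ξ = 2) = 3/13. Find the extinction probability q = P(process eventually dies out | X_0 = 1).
q = 52/57

The pgf is f(s) = 4/19 + 138/247·s + 3/13·s². The extinction probability q is the smallest fixed point of f in [0, 1]. Setting s = f(s):
  3/13·s² + (138/247 − 1)·s + 4/19 = 0
  3/13·s² − (4/19 + 3/13)·s + 4/19 = 0
which factors as (s − 1)·(3/13·s − 4/19) = 0, giving roots s = 1 and s = (4/19)/(3/13) = 52/57.
Mean offspring μ = 138/247 + 2·3/13 = 252/247 > 1 (supercritical), so q < 1. The extinction probability is the smaller root: q = (4/19)/(3/13) = 52/57.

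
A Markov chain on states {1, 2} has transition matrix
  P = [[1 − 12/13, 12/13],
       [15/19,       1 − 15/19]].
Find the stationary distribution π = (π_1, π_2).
π_1 = 65/141, π_2 = 76/141

Solve πP = π with π_1 + π_2 = 1. From πP = π: π_1 · (1 − 12/13) + π_2 · 15/19 = π_1 ⇒ π_2 · 15/19 = π_1 · 12/13 ⇒ π_2/π_1 = (12/13)/(15/19) = 76/65. Together with π_1 + π_2 = 1:
  π_1 = (15/19)/(12/13 + 15/19) = (15/19)/(423/247) = 65/141,
  π_2 = (12/13)/(12/13 + 15/19) = (12/13)/(423/247) = 76/141.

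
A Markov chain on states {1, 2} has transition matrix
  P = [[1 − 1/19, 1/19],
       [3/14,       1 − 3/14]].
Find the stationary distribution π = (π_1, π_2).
π_1 = 57/71, π_2 = 14/71

Solve πP = π with π_1 + π_2 = 1. From πP = π: π_1 · (1 − 1/19) + π_2 · 3/14 = π_1 ⇒ π_2 · 3/14 = π_1 · 1/19 ⇒ π_2/π_1 = (1/19)/(3/14) = 14/57. Together with π_1 + π_2 = 1:
  π_1 = (3/14)/(1/19 + 3/14) = (3/14)/(71/266) = 57/71,
  π_2 = (1/19)/(1/19 + 3/14) = (1/19)/(71/266) = 14/71.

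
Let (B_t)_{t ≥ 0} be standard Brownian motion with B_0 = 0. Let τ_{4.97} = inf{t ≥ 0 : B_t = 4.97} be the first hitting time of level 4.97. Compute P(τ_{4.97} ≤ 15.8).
P(τ_{4.97} ≤ 15.8) = 2(1 − Φ(4.97/√15.8)) = 2(1 − Φ(1.2503)) ≈ 0.2112

By the reflection principle for standard BM, P(τ_b ≤ t) = 2 · P(B_t ≥ b). Since B_t ~ N(0, t), P(B_t ≥ 4.97) = 1 − Φ(4.97/√t) = 1 − Φ(4.97/√15.8) = 1 − Φ(1.2503) ≈ 0.10559. Doubling: P(τ_{4.97} ≤ 15.8) ≈ 2 · 0.10559 = 0.21118 ≈ 0.2112.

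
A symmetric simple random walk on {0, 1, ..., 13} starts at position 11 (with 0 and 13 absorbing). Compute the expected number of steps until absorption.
E[τ | X_0 = 11] = 22

Let v_k = E[τ | X_0 = k]. Boundary: v_0 = v_13 = 0. Recurrence: v_k = 1 + (v_{k-1} + v_{k+1})/2 for 1 ≤ k ≤ 12. The particular solution to v_k − (v_{k-1} + v_{k+1})/2 = 1 is v_k = −k^2. Adding homogeneous solution A + B k and matching boundaries gives v_k = k (13 − k). Substituting k = 11: v_11 = 11 · 2 = 22.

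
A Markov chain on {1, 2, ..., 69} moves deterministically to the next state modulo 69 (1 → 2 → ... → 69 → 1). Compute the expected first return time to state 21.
E[T_21 | X_0 = 21] = 69

The chain cycles deterministically, so starting at state 21 it returns in exactly 69 steps. Equivalently, the stationary distribution is uniform π_j = 1/69 for every state j, so by Kac's formula E[T_21] = 1/π_21 = 69.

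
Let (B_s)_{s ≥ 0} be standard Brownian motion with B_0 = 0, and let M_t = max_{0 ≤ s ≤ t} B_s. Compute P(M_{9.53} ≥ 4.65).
P(M_{9.53} ≥ 4.65) = 2·P(B_{9.53} ≥ 4.65) = 2(1 − Φ(4.65/√9.53)) ≈ 0.1320

By the reflection principle for Brownian motion, P(M_t ≥ a) = 2 · P(B_t ≥ a) for a ≥ 0. Since B_t ~ N(0, t), P(B_t ≥ 4.65) = 1 − Φ(4.65/√t) = 1 − Φ(4.65/√9.53) = 1 − Φ(1.5063). So
  P(M_{9.53} ≥ 4.65) = 2(1 − Φ(1.5063)) ≈ 0.1320.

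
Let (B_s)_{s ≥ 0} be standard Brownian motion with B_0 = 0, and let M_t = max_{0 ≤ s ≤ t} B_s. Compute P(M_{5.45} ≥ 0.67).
P(M_{5.45} ≥ 0.67) = 2·P(B_{5.45} ≥ 0.67) = 2(1 − Φ(0.67/√5.45)) ≈ 0.7741

By the reflection principle for Brownian motion, P(M_t ≥ a) = 2 · P(B_t ≥ a) for a ≥ 0. Since B_t ~ N(0, t), P(B_t ≥ 0.67) = 1 − Φ(0.67/√t) = 1 − Φ(0.67/√5.45) = 1 − Φ(0.2870). So
  P(M_{5.45} ≥ 0.67) = 2(1 − Φ(0.2870)) ≈ 0.7741.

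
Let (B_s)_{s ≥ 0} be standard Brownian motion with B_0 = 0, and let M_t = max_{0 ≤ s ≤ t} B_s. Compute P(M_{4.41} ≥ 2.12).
P(M_{4.41} ≥ 2.12) = 2·P(B_{4.41} ≥ 2.12) = 2(1 − Φ(2.12/√4.41)) ≈ 0.3127

By the reflection principle for Brownian motion, P(M_t ≥ a) = 2 · P(B_t ≥ a) for a ≥ 0. Since B_t ~ N(0, t), P(B_t ≥ 2.12) = 1 − Φ(2.12/√t) = 1 − Φ(2.12/√4.41) = 1 − Φ(1.0095). So
  P(M_{4.41} ≥ 2.12) = 2(1 − Φ(1.0095)) ≈ 0.3127.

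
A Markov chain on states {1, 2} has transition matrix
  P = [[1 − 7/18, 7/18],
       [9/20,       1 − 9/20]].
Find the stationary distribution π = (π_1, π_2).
π_1 = 81/151, π_2 = 70/151

Solve πP = π with π_1 + π_2 = 1. From πP = π: π_1 · (1 − 7/18) + π_2 · 9/20 = π_1 ⇒ π_2 · 9/20 = π_1 · 7/18 ⇒ π_2/π_1 = (7/18)/(9/20) = 70/81. Together with π_1 + π_2 = 1:
  π_1 = (9/20)/(7/18 + 9/20) = (9/20)/(151/180) = 81/151,
  π_2 = (7/18)/(7/18 + 9/20) = (7/18)/(151/180) = 70/151.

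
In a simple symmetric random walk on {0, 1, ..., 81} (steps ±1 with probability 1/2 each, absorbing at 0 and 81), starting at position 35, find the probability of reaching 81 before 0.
P(hit 81 before 0) = 35/81

Let u_k = P(hit 81 before 0 | start at k). Then u_0 = 0, u_81 = 1, and u_k = u_{k-1}/2 + u_{k+1}/2 for 1 ≤ k ≤ 80. This harmonic recurrence is solved by u_k = k/81, giving u_35 = 35/81.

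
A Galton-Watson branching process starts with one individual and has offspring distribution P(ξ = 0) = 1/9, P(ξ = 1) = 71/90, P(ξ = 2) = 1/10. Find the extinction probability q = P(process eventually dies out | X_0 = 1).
q = 1

Mean offspring μ = 0·1/9 + 1·71/90 + 2·1/10 = 89/90 ≤ 1. For μ ≤ 1 with offspring not concentrated at 1, the Galton-Watson process goes extinct almost surely, so q = 1.
(Algebraic check: The pgf is f(s) = 1/9 + 71/90·s + 1/10·s². The extinction probability q is the smallest fixed point of f in [0, 1]. Setting s = f(s):
  1/10·s² + (71/90 − 1)·s + 1/9 = 0
  1/10·s² − (1/9 + 1/10)·s + 1/9 = 0
which factors as (s − 1)·(1/10·s − 1/9) = 0, giving roots s = 1 and s = (1/9)/(1/10) = 10/9. Since 10/9 ≥ 1, the smallest root in [0, 1] is s = 1.)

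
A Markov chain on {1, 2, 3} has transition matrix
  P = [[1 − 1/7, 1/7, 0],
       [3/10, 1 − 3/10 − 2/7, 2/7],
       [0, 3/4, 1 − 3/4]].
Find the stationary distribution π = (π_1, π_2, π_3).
π = (441/731, 210/731, 80/731)

This is a birth-death chain on three states, which satisfies detailed balance: π_1 · P_{12} = π_2 · P_{21} and π_2 · P_{23} = π_3 · P_{32}.
From π_1 · 1/7 = π_2 · 3/10: π_2/π_1 = (1/7)/(3/10) = 10/21.
From π_2 · 2/7 = π_3 · 3/4: π_3/π_2 = (2/7)/(3/4) = 8/21.
Take π_1 proportional to 1; then unnormalized π = (1, 10/21, 80/441). Normalize by dividing by the sum 731/441:
  π = (441/731, 210/731, 80/731).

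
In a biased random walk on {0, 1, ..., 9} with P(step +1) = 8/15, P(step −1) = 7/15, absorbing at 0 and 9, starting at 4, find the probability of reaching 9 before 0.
P(hit 9 before 0) = (1 − (7/8)^4) / (1 − (7/8)^9) = 55541760/93864121

Let u_k denote P(reach 9 before 0 | start at k). Boundary: u_0 = 0, u_9 = 1. Recurrence: u_k = 8/15·u_{k+1} + 7/15·u_{k-1} for 1 ≤ k ≤ 8. Try u_k = A + B·r^k with r = q/p = (7/15)/(8/15) = 7/8. Substitution satisfies the recurrence; boundary conditions give:
  u_k = (1 − r^k) / (1 − r^N) = (1 − (7/8)^4) / (1 − (7/8)^9) = 55541760/93864121.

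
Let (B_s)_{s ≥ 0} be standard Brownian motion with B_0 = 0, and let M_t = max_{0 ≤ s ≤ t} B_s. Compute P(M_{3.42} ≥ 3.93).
P(M_{3.42} ≥ 3.93) = 2·P(B_{3.42} ≥ 3.93) = 2(1 − Φ(3.93/√3.42)) ≈ 0.0336

By the reflection principle for Brownian motion, P(M_t ≥ a) = 2 · P(B_t ≥ a) for a ≥ 0. Since B_t ~ N(0, t), P(B_t ≥ 3.93) = 1 − Φ(3.93/√t) = 1 − Φ(3.93/√3.42) = 1 − Φ(2.1251). So
  P(M_{3.42} ≥ 3.93) = 2(1 − Φ(2.1251)) ≈ 0.0336.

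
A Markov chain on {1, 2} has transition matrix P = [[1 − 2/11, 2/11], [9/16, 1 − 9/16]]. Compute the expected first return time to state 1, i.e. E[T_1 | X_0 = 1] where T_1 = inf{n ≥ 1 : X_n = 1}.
E[T_1 | X_0 = 1] = 1/π_1 = 131/99

For an irreducible recurrent Markov chain with stationary distribution π, E[T_i | X_0 = i] = 1/π_i (Kac's formula). Here π_1 = (9/16)/(2/11 + 9/16) = (9/16)/(131/176) = 99/131, so E[T_1 | X_0 = 1] = 1/π_1 = (2/11 + 9/16)/(9/16) = (131/176)/(9/16) = 131/99.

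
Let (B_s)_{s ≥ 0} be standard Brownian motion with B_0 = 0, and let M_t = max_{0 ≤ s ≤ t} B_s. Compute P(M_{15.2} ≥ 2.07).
P(M_{15.2} ≥ 2.07) = 2·P(B_{15.2} ≥ 2.07) = 2(1 − Φ(2.07/√15.2)) ≈ 0.5955

By the reflection principle for Brownian motion, P(M_t ≥ a) = 2 · P(B_t ≥ a) for a ≥ 0. Since B_t ~ N(0, t), P(B_t ≥ 2.07) = 1 − Φ(2.07/√t) = 1 − Φ(2.07/√15.2) = 1 − Φ(0.5309). So
  P(M_{15.2} ≥ 2.07) = 2(1 − Φ(0.5309)) ≈ 0.5955.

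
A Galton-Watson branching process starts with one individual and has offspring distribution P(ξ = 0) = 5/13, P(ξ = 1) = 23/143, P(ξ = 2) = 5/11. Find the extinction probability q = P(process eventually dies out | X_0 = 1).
q = 11/13

The pgf is f(s) = 5/13 + 23/143·s + 5/11·s². The extinction probability q is the smallest fixed point of f in [0, 1]. Setting s = f(s):
  5/11·s² + (23/143 − 1)·s + 5/13 = 0
  5/11·s² − (5/13 + 5/11)·s + 5/13 = 0
which factors as (s − 1)·(5/11·s − 5/13) = 0, giving roots s = 1 and s = (5/13)/(5/11) = 11/13.
Mean offspring μ = 23/143 + 2·5/11 = 153/143 > 1 (supercritical), so q < 1. The extinction probability is the smaller root: q = (5/13)/(5/11) = 11/13.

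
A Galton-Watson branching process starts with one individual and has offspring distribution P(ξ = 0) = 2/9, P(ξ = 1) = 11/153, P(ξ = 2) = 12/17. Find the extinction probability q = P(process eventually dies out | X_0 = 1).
q = 17/54

The pgf is f(s) = 2/9 + 11/153·s + 12/17·s². The extinction probability q is the smallest fixed point of f in [0, 1]. Setting s = f(s):
  12/17·s² + (11/153 − 1)·s + 2/9 = 0
  12/17·s² − (2/9 + 12/17)·s + 2/9 = 0
which factors as (s − 1)·(12/17·s − 2/9) = 0, giving roots s = 1 and s = (2/9)/(12/17) = 17/54.
Mean offspring μ = 11/153 + 2·12/17 = 227/153 > 1 (supercritical), so q < 1. The extinction probability is the smaller root: q = (2/9)/(12/17) = 17/54.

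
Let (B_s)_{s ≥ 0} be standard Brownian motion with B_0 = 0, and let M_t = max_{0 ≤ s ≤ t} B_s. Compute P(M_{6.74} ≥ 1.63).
P(M_{6.74} ≥ 1.63) = 2·P(B_{6.74} ≥ 1.63) = 2(1 − Φ(1.63/√6.74)) ≈ 0.5301

By the reflection principle for Brownian motion, P(M_t ≥ a) = 2 · P(B_t ≥ a) for a ≥ 0. Since B_t ~ N(0, t), P(B_t ≥ 1.63) = 1 − Φ(1.63/√t) = 1 − Φ(1.63/√6.74) = 1 − Φ(0.6279). So
  P(M_{6.74} ≥ 1.63) = 2(1 − Φ(0.6279)) ≈ 0.5301.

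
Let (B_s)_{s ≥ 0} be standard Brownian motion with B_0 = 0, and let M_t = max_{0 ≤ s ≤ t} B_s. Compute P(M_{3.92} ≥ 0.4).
P(M_{3.92} ≥ 0.4) = 2·P(B_{3.92} ≥ 0.4) = 2(1 − Φ(0.4/√3.92)) ≈ 0.8399

By the reflection principle for Brownian motion, P(M_t ≥ a) = 2 · P(B_t ≥ a) for a ≥ 0. Since B_t ~ N(0, t), P(B_t ≥ 0.4) = 1 − Φ(0.4/√t) = 1 − Φ(0.4/√3.92) = 1 − Φ(0.2020). So
  P(M_{3.92} ≥ 0.4) = 2(1 − Φ(0.2020)) ≈ 0.8399.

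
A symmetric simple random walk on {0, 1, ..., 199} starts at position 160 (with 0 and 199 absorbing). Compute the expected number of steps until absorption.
E[τ | X_0 = 160] = 6240

Let v_k = E[τ | X_0 = k]. Boundary: v_0 = v_199 = 0. Recurrence: v_k = 1 + (v_{k-1} + v_{k+1})/2 for 1 ≤ k ≤ 198. The particular solution to v_k − (v_{k-1} + v_{k+1})/2 = 1 is v_k = −k^2. Adding homogeneous solution A + B k and matching boundaries gives v_k = k (199 − k). Substituting k = 160: v_160 = 160 · 39 = 6240.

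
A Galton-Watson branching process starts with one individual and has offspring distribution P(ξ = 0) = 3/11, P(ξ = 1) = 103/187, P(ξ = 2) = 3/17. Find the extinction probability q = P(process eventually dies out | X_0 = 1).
q = 1

Mean offspring μ = 0·3/11 + 1·103/187 + 2·3/17 = 169/187 ≤ 1. For μ ≤ 1 with offspring not concentrated at 1, the Galton-Watson process goes extinct almost surely, so q = 1.
(Algebraic check: The pgf is f(s) = 3/11 + 103/187·s + 3/17·s². The extinction probability q is the smallest fixed point of f in [0, 1]. Setting s = f(s):
  3/17·s² + (103/187 − 1)·s + 3/11 = 0
  3/17·s² − (3/11 + 3/17)·s + 3/11 = 0
which factors as (s − 1)·(3/17·s − 3/11) = 0, giving roots s = 1 and s = (3/11)/(3/17) = 17/11. Since 17/11 ≥ 1, the smallest root in [0, 1] is s = 1.)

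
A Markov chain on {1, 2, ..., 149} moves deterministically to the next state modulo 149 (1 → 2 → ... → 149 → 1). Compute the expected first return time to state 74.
E[T_74 | X_0 = 74] = 149

The chain cycles deterministically, so starting at state 74 it returns in exactly 149 steps. Equivalently, the stationary distribution is uniform π_j = 1/149 for every state j, so by Kac's formula E[T_74] = 1/π_74 = 149.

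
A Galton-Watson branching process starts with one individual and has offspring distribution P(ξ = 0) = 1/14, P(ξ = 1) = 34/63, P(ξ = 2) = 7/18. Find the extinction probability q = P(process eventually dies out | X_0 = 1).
q = 9/49

The pgf is f(s) = 1/14 + 34/63·s + 7/18·s². The extinction probability q is the smallest fixed point of f in [0, 1]. Setting s = f(s):
  7/18·s² + (34/63 − 1)·s + 1/14 = 0
  7/18·s² − (1/14 + 7/18)·s + 1/14 = 0
which factors as (s − 1)·(7/18·s − 1/14) = 0, giving roots s = 1 and s = (1/14)/(7/18) = 9/49.
Mean offspring μ = 34/63 + 2·7/18 = 83/63 > 1 (supercritical), so q < 1. The extinction probability is the smaller root: q = (1/14)/(7/18) = 9/49.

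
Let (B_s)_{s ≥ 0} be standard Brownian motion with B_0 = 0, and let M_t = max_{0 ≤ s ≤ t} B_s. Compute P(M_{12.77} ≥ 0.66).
P(M_{12.77} ≥ 0.66) = 2·P(B_{12.77} ≥ 0.66) = 2(1 − Φ(0.66/√12.77)) ≈ 0.8535

By the reflection principle for Brownian motion, P(M_t ≥ a) = 2 · P(B_t ≥ a) for a ≥ 0. Since B_t ~ N(0, t), P(B_t ≥ 0.66) = 1 − Φ(0.66/√t) = 1 − Φ(0.66/√12.77) = 1 − Φ(0.1847). So
  P(M_{12.77} ≥ 0.66) = 2(1 − Φ(0.1847)) ≈ 0.8535.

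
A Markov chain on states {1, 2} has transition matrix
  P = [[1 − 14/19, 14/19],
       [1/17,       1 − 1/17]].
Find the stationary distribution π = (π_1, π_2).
π_1 = 19/257, π_2 = 238/257

Solve πP = π with π_1 + π_2 = 1. From πP = π: π_1 · (1 − 14/19) + π_2 · 1/17 = π_1 ⇒ π_2 · 1/17 = π_1 · 14/19 ⇒ π_2/π_1 = (14/19)/(1/17) = 238/19. Together with π_1 + π_2 = 1:
  π_1 = (1/17)/(14/19 + 1/17) = (1/17)/(257/323) = 19/257,
  π_2 = (14/19)/(14/19 + 1/17) = (14/19)/(257/323) = 238/257.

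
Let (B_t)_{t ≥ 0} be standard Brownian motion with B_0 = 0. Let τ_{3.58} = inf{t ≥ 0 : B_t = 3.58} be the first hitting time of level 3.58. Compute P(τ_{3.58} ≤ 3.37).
P(τ_{3.58} ≤ 3.37) = 2(1 − Φ(3.58/√3.37)) = 2(1 − Φ(1.9502)) ≈ 0.0512

By the reflection principle for standard BM, P(τ_b ≤ t) = 2 · P(B_t ≥ b). Since B_t ~ N(0, t), P(B_t ≥ 3.58) = 1 − Φ(3.58/√t) = 1 − Φ(3.58/√3.37) = 1 − Φ(1.9502) ≈ 0.02558. Doubling: P(τ_{3.58} ≤ 3.37) ≈ 2 · 0.02558 = 0.05116 ≈ 0.0512.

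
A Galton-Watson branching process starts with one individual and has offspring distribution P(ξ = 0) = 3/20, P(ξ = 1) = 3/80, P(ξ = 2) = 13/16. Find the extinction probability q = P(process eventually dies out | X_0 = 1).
q = 12/65

The pgf is f(s) = 3/20 + 3/80·s + 13/16·s². The extinction probability q is the smallest fixed point of f in [0, 1]. Setting s = f(s):
  13/16·s² + (3/80 − 1)·s + 3/20 = 0
  13/16·s² − (3/20 + 13/16)·s + 3/20 = 0
which factors as (s − 1)·(13/16·s − 3/20) = 0, giving roots s = 1 and s = (3/20)/(13/16) = 12/65.
Mean offspring μ = 3/80 + 2·13/16 = 133/80 > 1 (supercritical), so q < 1. The extinction probability is the smaller root: q = (3/20)/(13/16) = 12/65.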